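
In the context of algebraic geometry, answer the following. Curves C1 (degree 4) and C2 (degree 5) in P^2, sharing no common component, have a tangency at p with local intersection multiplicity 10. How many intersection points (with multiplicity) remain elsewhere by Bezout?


By Bezout's theorem, the total intersection number is d1 * d2.
Total = 4 * 5 = 20
Intersection multiplicity at p = 10
Remaining intersections = 20 - 10 = 10

10


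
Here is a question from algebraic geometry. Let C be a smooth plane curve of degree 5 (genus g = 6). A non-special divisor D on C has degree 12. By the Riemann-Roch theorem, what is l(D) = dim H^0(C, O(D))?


First, compute the genus of a smooth plane curve of degree 5:
g = (d-1)(d-2)/2 = (5-1)(5-2)/2 = 6
For a non-special divisor D (i.e., h^1(D) = 0), Riemann-Roch gives:
l(D) = deg(D) - g + 1
Since deg(D) = 12 >= 2g - 1 = 11, D is non-special.
l(D) = 12 - 6 + 1 = 7

7


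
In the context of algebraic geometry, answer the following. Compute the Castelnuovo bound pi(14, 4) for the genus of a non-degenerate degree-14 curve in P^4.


Castelnuovo's bound: write d - 1 = m(r-1) + epsilon with 0 <= epsilon < r-1.
d - 1 = 14 - 1 = 13
r - 1 = 4 - 1 = 3
13 = 4*3 + 1, so m = 4, epsilon = 1
pi(d, r) = m(m-1)(r-1)/2 + m*epsilon
= 4*3*3/2 + 4*1
= 36/2 + 4
= 18 + 4 = 22

22


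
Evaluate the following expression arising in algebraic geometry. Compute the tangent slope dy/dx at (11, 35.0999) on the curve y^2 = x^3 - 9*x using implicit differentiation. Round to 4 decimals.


Using implicit differentiation of y^2 = x^3 - 9*x:
2y * dy/dx = 3x^2 - 9
dy/dx = (3x^2 - 9)/(2y)
Numerator: 3*11^2 - 9 = 354
Denominator: 2*35.0999 = 70.1998
dy/dx = 354/70.1998 = 5.0427

5.0427


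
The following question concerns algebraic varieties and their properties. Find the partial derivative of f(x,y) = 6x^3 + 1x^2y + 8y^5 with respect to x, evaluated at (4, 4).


df/dx = 3*6*x^2 + 2*1*x^1*y
At (4,4): 3*6*4^2 + 2*1*4^1*4
= 288 + 32
= 320

320


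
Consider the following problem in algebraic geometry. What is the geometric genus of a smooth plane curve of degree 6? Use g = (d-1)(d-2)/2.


Using the genus formula for smooth plane curves:
g = (d-1)(d-2)/2
g = (6-1)(6-2)/2
g = 5*4/2
g = 20/2 = 10

10


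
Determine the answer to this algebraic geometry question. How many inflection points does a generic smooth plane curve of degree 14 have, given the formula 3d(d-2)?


For a general smooth plane curve C of degree d, the inflection points are
the intersection of C with its Hessian curve, which has degree 3(d-2).
By Bezout, the total intersection number is d * 3(d-2) = 14 * 36 = 504.
For a general curve every flex is ordinary, so each contributes
multiplicity 1 to C·Hess(C), and the number of distinct inflection
points is 3d(d-2).
Inflection points = 3*14*(14-2) = 3*14*12 = 504

504


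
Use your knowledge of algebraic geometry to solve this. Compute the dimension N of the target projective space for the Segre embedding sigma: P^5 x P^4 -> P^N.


The Segre embedding maps P^m x P^n into P^N via
all products of coordinates from each factor.
N = (m+1)(n+1) - 1
N = (5+1)(4+1) - 1
N = 6*5 - 1
N = 30 - 1 = 29

29


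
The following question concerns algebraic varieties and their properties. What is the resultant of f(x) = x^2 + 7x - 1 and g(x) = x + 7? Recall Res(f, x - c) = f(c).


For Res(f, x - c), we evaluate f at x = c.
f(-7) = (-7)^2 + 7*(-7) - 1
= 49 - 49 - 1
= 0 - 1 = -1
Res(f, g) = -1

-1


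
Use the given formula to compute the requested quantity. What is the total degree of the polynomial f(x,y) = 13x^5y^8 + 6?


Examine each term for its total degree (sum of exponents).
  Term '13x^5y^8' has total degree 5+8 = 13.
  Term '6' has total degree 0+0 = 0.
The maximum total degree among all terms is 13.

13


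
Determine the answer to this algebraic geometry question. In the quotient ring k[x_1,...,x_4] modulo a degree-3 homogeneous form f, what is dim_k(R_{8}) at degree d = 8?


For R = k[x_1,...,x_n]/(f) with f homogeneous of degree e:
The Hilbert series is (1 - t^e)/(1 - t)^n.
So h(d) = C(d+n-1, n-1) - C(d-e+n-1, n-1) for d >= e.
With n=4, e=3, d=8:
C(8+4-1, 4-1) = C(11, 3) = 165
C(8-3+4-1, 4-1) = C(8, 3) = 56
h(8) = 165 - 56 = 109

109


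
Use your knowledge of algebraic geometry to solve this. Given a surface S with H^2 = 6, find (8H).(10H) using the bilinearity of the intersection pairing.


Using bilinearity of the intersection pairing on a surface S:
(aH).(bH) = ab * (H.H)
We have H^2 = 6.
D.E = (8H).(10H) = 8*10*6
= 80*6
= 480

480


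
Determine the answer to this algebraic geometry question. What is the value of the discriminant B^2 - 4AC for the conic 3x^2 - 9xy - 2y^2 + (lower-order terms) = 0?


The discriminant of a conic Ax^2 + Bxy + Cy^2 + ... = 0 is B^2 - 4AC.
B^2 = (-9)^2 = 81
4AC = 4*3*(-2) = -24
Discriminant = 81 + 24 = 105

105


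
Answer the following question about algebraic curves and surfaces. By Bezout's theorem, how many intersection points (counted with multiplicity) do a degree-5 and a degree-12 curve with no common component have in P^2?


Bezout's theorem states the intersection count equals the product of degrees.
Intersection count = 5 * 12 = 60

60


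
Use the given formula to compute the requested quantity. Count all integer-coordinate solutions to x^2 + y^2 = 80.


Systematically check integer values of x where x^2 <= 80.
For each valid x, check if 80 - x^2 is a perfect square.
x=4: 80 - 16 = 64, sqrt = 8 (valid)
x=8: 80 - 64 = 16, sqrt = 4 (valid)
Total integer solutions found: 8

8


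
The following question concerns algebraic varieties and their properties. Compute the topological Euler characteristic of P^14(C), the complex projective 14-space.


The complex projective space P^14 has one cell in each even real dimension 0, 2, ..., 28.
The cohomology groups are H^{2k}(P^14) = Z for k = 0,...,14, and 0 otherwise.
Euler characteristic = sum of Betti numbers = 1 per even-dimensional cohomology group.
chi(P^14) = 14 + 1 = 15

15


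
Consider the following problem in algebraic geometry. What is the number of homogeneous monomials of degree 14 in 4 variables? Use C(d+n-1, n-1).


The number of degree-14 monomials in 4 variables is C(d+n-1, n-1).
= C(14+4-1, 4-1) = C(17, 3)
= 680

680


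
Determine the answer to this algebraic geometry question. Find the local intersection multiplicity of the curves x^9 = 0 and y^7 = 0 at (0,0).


The intersection multiplicity of V(x^a) and V(y^b) at the origin is:
I(O; V(x^9), V(y^7)) = dim_k(k[x,y]/(x^9, y^7))
A basis for k[x,y]/(x^9, y^7) is the set of monomials x^i * y^j
where 0 <= i < 9 and 0 <= j < 7.
The number of such monomials is 9 * 7 = 63

63


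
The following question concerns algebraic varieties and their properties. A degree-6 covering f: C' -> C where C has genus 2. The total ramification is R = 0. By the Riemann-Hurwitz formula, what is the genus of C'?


Riemann-Hurwitz formula: 2g' - 2 = d(2g - 2) + R
Given: d = 6, g = 2, R = 0
2g' - 2 = 6*(2*2 - 2) + 0
2g' - 2 = 6*2 + 0
2g' - 2 = 12 + 0 = 12
2g' = 14
g' = 7

7


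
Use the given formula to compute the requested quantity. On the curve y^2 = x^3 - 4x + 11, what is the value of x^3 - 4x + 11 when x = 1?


Compute x^3 - 4x + 11 at x = 1:
x^3 = 1^3 = 1
(-4)*x = (-4)*1 = -4
Sum: 1 - 4 + 11 = 8

8


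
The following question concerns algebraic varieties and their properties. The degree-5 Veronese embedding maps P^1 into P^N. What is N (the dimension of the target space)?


The Veronese embedding v_d: P^n -> P^N maps each point to all
degree-d monomials in n+1 homogeneous coordinates.
N = C(n+d, d) - 1
N = C(1+5, 5) - 1
N = C(6, 5) - 1
C(6, 5) = 6
N = 6 - 1 = 5

5


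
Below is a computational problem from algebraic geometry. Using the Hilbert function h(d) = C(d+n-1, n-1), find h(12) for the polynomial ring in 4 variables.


The Hilbert function for the polynomial ring in 4 variables is:
h(d) = C(d+n-1, n-1)
h(12) = C(12+4-1, 4-1) = C(15, 3)
= 15! / (3! * 12!)
= 455

455


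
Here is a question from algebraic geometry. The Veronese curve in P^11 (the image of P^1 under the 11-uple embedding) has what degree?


The rational normal curve in P^11 is the image of P^1 under the 11-uple Veronese.
A general hyperplane in P^11 pulls back to a degree-11 form on P^1, which has 11 zeros,
so the curve meets a general hyperplane in 11 points. Degree = 11.

11


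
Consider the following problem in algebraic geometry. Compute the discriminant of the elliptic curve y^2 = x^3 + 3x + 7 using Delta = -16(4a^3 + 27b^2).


Compute each component:
4a^3 = 4*3^3 = 4*27 = 108
27b^2 = 27*7^2 = 27*49 = 1323
4a^3 + 27b^2 = 108 + 1323 = 1431
Delta = -16*1431 = -22896

-22896


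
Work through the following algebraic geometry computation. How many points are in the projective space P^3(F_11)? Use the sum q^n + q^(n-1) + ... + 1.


P^3(F_11) has (q^(n+1) - 1)/(q - 1) points.
= 11^3 + 11^2 + 11^1 + 11^0
= 1331 + 121 + 11 + 1
= 1464

1464


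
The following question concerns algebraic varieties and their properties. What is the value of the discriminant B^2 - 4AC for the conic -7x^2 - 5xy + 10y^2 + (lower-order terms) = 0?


The discriminant of a conic Ax^2 + Bxy + Cy^2 + ... = 0 is B^2 - 4AC.
B^2 = (-5)^2 = 25
4AC = 4*(-7)*10 = -280
Discriminant = 25 + 280 = 305

305


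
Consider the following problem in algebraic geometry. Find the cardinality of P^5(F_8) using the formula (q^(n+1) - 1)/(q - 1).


P^5(F_8) has (q^(n+1) - 1)/(q - 1) points.
= 8^5 + 8^4 + 8^3 + 8^2 + 8^1 + 8^0
= 32768 + 4096 + 512 + 64 + 8 + 1
= 37449

37449


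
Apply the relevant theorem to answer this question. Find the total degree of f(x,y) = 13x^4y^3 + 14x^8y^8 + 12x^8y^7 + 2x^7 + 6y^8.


Examine each term for its total degree (sum of exponents).
  Term '13x^4y^3' has total degree 4+3 = 7.
  Term '14x^8y^8' has total degree 8+8 = 16.
  Term '12x^8y^7' has total degree 8+7 = 15.
  Term '2x^7' has total degree 7+0 = 7.
  Term '6y^8' has total degree 0+8 = 8.
The maximum total degree among all terms is 16.

16


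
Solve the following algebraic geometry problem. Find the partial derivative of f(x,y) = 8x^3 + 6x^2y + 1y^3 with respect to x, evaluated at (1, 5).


df/dx = 3*8*x^2 + 2*6*x^1*y
At (1,5): 3*8*1^2 + 2*6*1^1*5
= 24 + 60
= 84

84


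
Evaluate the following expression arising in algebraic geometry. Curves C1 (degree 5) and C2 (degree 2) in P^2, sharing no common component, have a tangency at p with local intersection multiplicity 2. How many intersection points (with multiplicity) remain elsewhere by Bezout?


By Bezout's theorem, the total intersection number is d1 * d2.
Total = 5 * 2 = 10
Intersection multiplicity at p = 2
Remaining intersections = 10 - 2 = 8

8


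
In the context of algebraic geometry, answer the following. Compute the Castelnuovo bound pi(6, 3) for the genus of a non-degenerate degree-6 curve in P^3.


Castelnuovo's bound: write d - 1 = m(r-1) + epsilon with 0 <= epsilon < r-1.
d - 1 = 6 - 1 = 5
r - 1 = 3 - 1 = 2
5 = 2*2 + 1, so m = 2, epsilon = 1
pi(d, r) = m(m-1)(r-1)/2 + m*epsilon
= 2*1*2/2 + 2*1
= 4/2 + 2
= 2 + 2 = 4

4


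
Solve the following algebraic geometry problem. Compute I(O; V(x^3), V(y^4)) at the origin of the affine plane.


The intersection multiplicity of V(x^a) and V(y^b) at the origin is:
I(O; V(x^3), V(y^4)) = dim_k(k[x,y]/(x^3, y^4))
A basis for k[x,y]/(x^3, y^4) is the set of monomials x^i * y^j
where 0 <= i < 3 and 0 <= j < 4.
The number of such monomials is 3 * 4 = 12

12


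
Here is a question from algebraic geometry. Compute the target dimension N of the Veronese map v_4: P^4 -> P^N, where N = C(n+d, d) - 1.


The Veronese embedding v_d: P^n -> P^N maps each point to all
degree-d monomials in n+1 homogeneous coordinates.
N = C(n+d, d) - 1
N = C(4+4, 4) - 1
N = C(8, 4) - 1
C(8, 4) = 70
N = 70 - 1 = 69

69


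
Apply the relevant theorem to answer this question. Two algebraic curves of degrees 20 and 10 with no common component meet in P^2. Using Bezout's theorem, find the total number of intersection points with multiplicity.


Bezout's theorem states the intersection count equals the product of degrees.
Intersection count = 20 * 10 = 200

200


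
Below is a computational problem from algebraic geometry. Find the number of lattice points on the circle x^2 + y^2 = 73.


Systematically check integer values of x where x^2 <= 73.
For each valid x, check if 73 - x^2 is a perfect square.
x=3: 73 - 9 = 64, sqrt = 8 (valid)
x=8: 73 - 64 = 9, sqrt = 3 (valid)
Total integer solutions found: 8

8


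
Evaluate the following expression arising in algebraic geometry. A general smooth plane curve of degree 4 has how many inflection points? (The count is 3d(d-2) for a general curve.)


For a general smooth plane curve C of degree d, the inflection points are
the intersection of C with its Hessian curve, which has degree 3(d-2).
By Bezout, the total intersection number is d * 3(d-2) = 4 * 6 = 24.
For a general curve every flex is ordinary, so each contributes
multiplicity 1 to C·Hess(C), and the number of distinct inflection
points is 3d(d-2).
Inflection points = 3*4*(4-2) = 3*4*2 = 24

24


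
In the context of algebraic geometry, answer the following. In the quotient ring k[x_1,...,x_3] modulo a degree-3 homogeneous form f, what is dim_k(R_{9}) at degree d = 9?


For R = k[x_1,...,x_n]/(f) with f homogeneous of degree e:
The Hilbert series is (1 - t^e)/(1 - t)^n.
So h(d) = C(d+n-1, n-1) - C(d-e+n-1, n-1) for d >= e.
With n=3, e=3, d=9:
C(9+3-1, 3-1) = C(11, 2) = 55
C(9-3+3-1, 3-1) = C(8, 2) = 28
h(9) = 55 - 28 = 27

27


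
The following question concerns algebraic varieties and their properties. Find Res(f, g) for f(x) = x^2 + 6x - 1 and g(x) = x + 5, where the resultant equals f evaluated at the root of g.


For Res(f, x - c), we evaluate f at x = c.
f(-5) = (-5)^2 + 6*(-5) - 1
= 25 - 30 - 1
= -5 - 1 = -6
Res(f, g) = -6

-6


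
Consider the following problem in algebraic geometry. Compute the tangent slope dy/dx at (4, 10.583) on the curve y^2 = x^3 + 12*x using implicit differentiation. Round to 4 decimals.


Using implicit differentiation of y^2 = x^3 + 12*x:
2y * dy/dx = 3x^2 + 12
dy/dx = (3x^2 + 12)/(2y)
Numerator: 3*4^2 + 12 = 60
Denominator: 2*10.583 = 21.166
dy/dx = 60/21.166 = 2.8347

2.8347


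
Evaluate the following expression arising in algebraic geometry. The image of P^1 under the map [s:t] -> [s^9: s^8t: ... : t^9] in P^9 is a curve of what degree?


The rational normal curve in P^9 is the image of P^1 under the 9-uple Veronese.
A general hyperplane in P^9 pulls back to a degree-9 form on P^1, which has 9 zeros,
so the curve meets a general hyperplane in 9 points. Degree = 9.

9


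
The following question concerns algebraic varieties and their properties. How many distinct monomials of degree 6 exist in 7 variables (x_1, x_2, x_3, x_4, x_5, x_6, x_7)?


The number of degree-6 monomials in 7 variables is C(d+n-1, n-1).
= C(6+7-1, 7-1) = C(12, 6)
= 924

924


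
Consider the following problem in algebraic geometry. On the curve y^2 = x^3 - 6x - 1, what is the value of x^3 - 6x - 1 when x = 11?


Compute x^3 - 6x - 1 at x = 11:
x^3 = 11^3 = 1331
(-6)*x = (-6)*11 = -66
Sum: 1331 - 66 - 1 = 1264

1264


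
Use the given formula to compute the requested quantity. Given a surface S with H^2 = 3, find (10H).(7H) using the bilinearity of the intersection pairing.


Using bilinearity of the intersection pairing on a surface S:
(aH).(bH) = ab * (H.H)
We have H^2 = 3.
D.E = (10H).(7H) = 10*7*3
= 70*3
= 210

210


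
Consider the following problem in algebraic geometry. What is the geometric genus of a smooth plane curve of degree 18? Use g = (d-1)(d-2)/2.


Using the genus formula for smooth plane curves:
g = (d-1)(d-2)/2
g = (18-1)(18-2)/2
g = 17*16/2
g = 272/2 = 136

136


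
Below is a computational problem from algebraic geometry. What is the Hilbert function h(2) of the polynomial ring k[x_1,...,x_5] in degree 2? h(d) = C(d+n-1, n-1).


The Hilbert function for the polynomial ring in 5 variables is:
h(d) = C(d+n-1, n-1)
h(2) = C(2+5-1, 5-1) = C(6, 4)
= 6! / (4! * 2!)
= 15

15


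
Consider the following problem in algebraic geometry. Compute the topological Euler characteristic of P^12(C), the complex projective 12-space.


The complex projective space P^12 has one cell in each even real dimension 0, 2, ..., 24.
The cohomology groups are H^{2k}(P^12) = Z for k = 0,...,12, and 0 otherwise.
Euler characteristic = sum of Betti numbers = 1 per even-dimensional cohomology group.
chi(P^12) = 12 + 1 = 13

13


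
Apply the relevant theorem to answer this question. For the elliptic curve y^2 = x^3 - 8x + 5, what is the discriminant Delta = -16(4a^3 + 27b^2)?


Compute each component:
4a^3 = 4*(-8)^3 = 4*(-512) = -2048
27b^2 = 27*5^2 = 27*25 = 675
4a^3 + 27b^2 = -2048 + 675 = -1373
Delta = -16*(-1373) = 21968

21968


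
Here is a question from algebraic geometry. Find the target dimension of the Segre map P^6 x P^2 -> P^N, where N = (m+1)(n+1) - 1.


The Segre embedding maps P^m x P^n into P^N via
all products of coordinates from each factor.
N = (m+1)(n+1) - 1
N = (6+1)(2+1) - 1
N = 7*3 - 1
N = 21 - 1 = 20

20


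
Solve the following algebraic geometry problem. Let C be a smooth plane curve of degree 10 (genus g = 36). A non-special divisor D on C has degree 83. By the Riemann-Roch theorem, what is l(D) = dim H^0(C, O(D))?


First, compute the genus of a smooth plane curve of degree 10:
g = (d-1)(d-2)/2 = (10-1)(10-2)/2 = 36
For a non-special divisor D (i.e., h^1(D) = 0), Riemann-Roch gives:
l(D) = deg(D) - g + 1
Since deg(D) = 83 >= 2g - 1 = 71, D is non-special.
l(D) = 83 - 36 + 1 = 48

48


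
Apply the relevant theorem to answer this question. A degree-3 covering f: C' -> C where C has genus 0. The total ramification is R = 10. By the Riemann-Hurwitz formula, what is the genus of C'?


Riemann-Hurwitz formula: 2g' - 2 = d(2g - 2) + R
Given: d = 3, g = 0, R = 10
2g' - 2 = 3*(2*0 - 2) + 10
2g' - 2 = 3*(-2) + 10
2g' - 2 = -6 + 10 = 4
2g' = 6
g' = 3

3


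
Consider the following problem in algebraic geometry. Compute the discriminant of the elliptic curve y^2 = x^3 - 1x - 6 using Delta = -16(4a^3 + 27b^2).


Compute each component:
4a^3 = 4*(-1)^3 = 4*(-1) = -4
27b^2 = 27*(-6)^2 = 27*36 = 972
4a^3 + 27b^2 = -4 + 972 = 968
Delta = -16*968 = -15488

-15488


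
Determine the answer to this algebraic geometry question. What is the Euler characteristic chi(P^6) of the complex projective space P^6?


The complex projective space P^6 has one cell in each even real dimension 0, 2, ..., 12.
The cohomology groups are H^{2k}(P^6) = Z for k = 0,...,6, and 0 otherwise.
Euler characteristic = sum of Betti numbers = 1 per even-dimensional cohomology group.
chi(P^6) = 6 + 1 = 7

7


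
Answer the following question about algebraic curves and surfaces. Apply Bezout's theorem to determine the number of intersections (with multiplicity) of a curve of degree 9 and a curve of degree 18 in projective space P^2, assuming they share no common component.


Bezout's theorem states the intersection count equals the product of degrees.
Intersection count = 9 * 18 = 162

162


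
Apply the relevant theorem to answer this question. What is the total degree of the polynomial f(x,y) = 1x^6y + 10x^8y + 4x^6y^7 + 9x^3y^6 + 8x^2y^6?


Examine each term for its total degree (sum of exponents).
  Term '1x^6y' has total degree 6+1 = 7.
  Term '10x^8y' has total degree 8+1 = 9.
  Term '4x^6y^7' has total degree 6+7 = 13.
  Term '9x^3y^6' has total degree 3+6 = 9.
  Term '8x^2y^6' has total degree 2+6 = 8.
The maximum total degree among all terms is 13.

13


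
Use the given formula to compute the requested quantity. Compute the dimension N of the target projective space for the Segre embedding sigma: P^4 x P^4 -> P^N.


The Segre embedding maps P^m x P^n into P^N via
all products of coordinates from each factor.
N = (m+1)(n+1) - 1
N = (4+1)(4+1) - 1
N = 5*5 - 1
N = 25 - 1 = 24

24


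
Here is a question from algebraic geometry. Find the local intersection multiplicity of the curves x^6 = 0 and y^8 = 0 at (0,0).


The intersection multiplicity of V(x^a) and V(y^b) at the origin is:
I(O; V(x^6), V(y^8)) = dim_k(k[x,y]/(x^6, y^8))
A basis for k[x,y]/(x^6, y^8) is the set of monomials x^i * y^j
where 0 <= i < 6 and 0 <= j < 8.
The number of such monomials is 6 * 8 = 48

48


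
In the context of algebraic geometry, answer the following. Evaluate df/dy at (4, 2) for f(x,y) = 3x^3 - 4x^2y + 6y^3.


df/dy = (-4)*x^2 + 3*6*y^2
At (4,2): (-4)*4^2 + 3*6*2^2
= -64 + 72
= 8

8


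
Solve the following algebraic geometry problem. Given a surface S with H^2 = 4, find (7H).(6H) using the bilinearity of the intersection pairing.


Using bilinearity of the intersection pairing on a surface S:
(aH).(bH) = ab * (H.H)
We have H^2 = 4.
D.E = (7H).(6H) = 7*6*4
= 42*4
= 168

168


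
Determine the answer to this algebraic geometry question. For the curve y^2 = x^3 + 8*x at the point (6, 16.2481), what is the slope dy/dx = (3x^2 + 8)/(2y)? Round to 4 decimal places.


Using implicit differentiation of y^2 = x^3 + 8*x:
2y * dy/dx = 3x^2 + 8
dy/dx = (3x^2 + 8)/(2y)
Numerator: 3*6^2 + 8 = 116
Denominator: 2*16.2481 = 32.4962
dy/dx = 116/32.4962 = 3.5696

3.5696


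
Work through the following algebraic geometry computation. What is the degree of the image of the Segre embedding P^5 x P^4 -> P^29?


The degree of the Segre variety P^5 x P^4 is C(m+n, m).
= C(9, 5)
= 126

126


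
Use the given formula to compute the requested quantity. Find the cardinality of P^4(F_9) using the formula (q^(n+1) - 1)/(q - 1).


P^4(F_9) has (q^(n+1) - 1)/(q - 1) points.
= 9^4 + 9^3 + 9^2 + 9^1 + 9^0
= 6561 + 729 + 81 + 9 + 1
= 7381

7381


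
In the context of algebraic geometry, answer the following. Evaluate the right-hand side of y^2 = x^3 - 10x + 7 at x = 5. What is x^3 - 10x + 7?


Compute x^3 - 10x + 7 at x = 5:
x^3 = 5^3 = 125
(-10)*x = (-10)*5 = -50
Sum: 125 - 50 + 7 = 82

82


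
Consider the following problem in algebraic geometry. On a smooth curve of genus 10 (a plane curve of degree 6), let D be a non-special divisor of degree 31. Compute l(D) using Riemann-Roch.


First, compute the genus of a smooth plane curve of degree 6:
g = (d-1)(d-2)/2 = (6-1)(6-2)/2 = 10
For a non-special divisor D (i.e., h^1(D) = 0), Riemann-Roch gives:
l(D) = deg(D) - g + 1
Since deg(D) = 31 >= 2g - 1 = 19, D is non-special.
l(D) = 31 - 10 + 1 = 22

22


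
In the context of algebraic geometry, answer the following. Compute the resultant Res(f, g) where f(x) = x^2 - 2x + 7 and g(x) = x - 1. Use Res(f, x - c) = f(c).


For Res(f, x - c), we evaluate f at x = c.
f(1) = 1^2 - 2*1 + 7
= 1 - 2 + 7
= -1 + 7 = 6
Res(f, g) = 6

6


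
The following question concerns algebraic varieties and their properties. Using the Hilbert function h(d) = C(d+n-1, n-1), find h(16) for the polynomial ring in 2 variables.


The Hilbert function for the polynomial ring in 2 variables is:
h(d) = C(d+n-1, n-1)
h(16) = C(16+2-1, 2-1) = C(17, 1)
= 17! / (1! * 16!)
= 17

17


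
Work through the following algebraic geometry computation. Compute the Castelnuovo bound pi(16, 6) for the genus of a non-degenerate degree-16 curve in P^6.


Castelnuovo's bound: write d - 1 = m(r-1) + epsilon with 0 <= epsilon < r-1.
d - 1 = 16 - 1 = 15
r - 1 = 6 - 1 = 5
15 = 3*5 + 0, so m = 3, epsilon = 0
pi(d, r) = m(m-1)(r-1)/2 + m*epsilon
= 3*2*5/2 + 3*0
= 30/2 + 0
= 15 + 0 = 15

15


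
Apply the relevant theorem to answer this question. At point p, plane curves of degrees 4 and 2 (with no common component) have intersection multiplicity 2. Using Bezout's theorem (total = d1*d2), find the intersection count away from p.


By Bezout's theorem, the total intersection number is d1 * d2.
Total = 4 * 2 = 8
Intersection multiplicity at p = 2
Remaining intersections = 8 - 2 = 6

6


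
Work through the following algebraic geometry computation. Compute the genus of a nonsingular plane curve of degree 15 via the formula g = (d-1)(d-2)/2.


Using the genus formula for smooth plane curves:
g = (d-1)(d-2)/2
g = (15-1)(15-2)/2
g = 14*13/2
g = 182/2 = 91

91


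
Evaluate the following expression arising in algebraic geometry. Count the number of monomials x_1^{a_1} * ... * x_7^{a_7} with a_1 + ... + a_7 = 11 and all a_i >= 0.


The number of degree-11 monomials in 7 variables is C(d+n-1, n-1).
= C(11+7-1, 7-1) = C(17, 6)
= 12376

12376


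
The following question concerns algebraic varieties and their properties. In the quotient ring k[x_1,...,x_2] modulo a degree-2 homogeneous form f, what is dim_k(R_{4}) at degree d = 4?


For R = k[x_1,...,x_n]/(f) with f homogeneous of degree e:
The Hilbert series is (1 - t^e)/(1 - t)^n.
So h(d) = C(d+n-1, n-1) - C(d-e+n-1, n-1) for d >= e.
With n=2, e=2, d=4:
C(4+2-1, 2-1) = C(5, 1) = 5
C(4-2+2-1, 2-1) = C(3, 1) = 3
h(4) = 5 - 3 = 2

2


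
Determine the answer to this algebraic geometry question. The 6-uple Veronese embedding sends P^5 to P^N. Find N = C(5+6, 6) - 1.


The Veronese embedding v_d: P^n -> P^N maps each point to all
degree-d monomials in n+1 homogeneous coordinates.
N = C(n+d, d) - 1
N = C(5+6, 6) - 1
N = C(11, 6) - 1
C(11, 6) = 462
N = 462 - 1 = 461

461


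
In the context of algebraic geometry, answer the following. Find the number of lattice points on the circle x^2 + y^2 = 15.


Systematically check integer values of x where x^2 <= 15.
For each valid x, check if 15 - x^2 is a perfect square.
Total integer solutions found: 0

0


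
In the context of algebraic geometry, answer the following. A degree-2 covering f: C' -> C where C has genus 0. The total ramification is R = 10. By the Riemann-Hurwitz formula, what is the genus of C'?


Riemann-Hurwitz formula: 2g' - 2 = d(2g - 2) + R
Given: d = 2, g = 0, R = 10
2g' - 2 = 2*(2*0 - 2) + 10
2g' - 2 = 2*(-2) + 10
2g' - 2 = -4 + 10 = 6
2g' = 8
g' = 4

4


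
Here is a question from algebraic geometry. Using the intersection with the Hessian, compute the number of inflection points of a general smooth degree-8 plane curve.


For a general smooth plane curve C of degree d, the inflection points are
the intersection of C with its Hessian curve, which has degree 3(d-2).
By Bezout, the total intersection number is d * 3(d-2) = 8 * 18 = 144.
For a general curve every flex is ordinary, so each contributes
multiplicity 1 to C·Hess(C), and the number of distinct inflection
points is 3d(d-2).
Inflection points = 3*8*(8-2) = 3*8*6 = 144

144


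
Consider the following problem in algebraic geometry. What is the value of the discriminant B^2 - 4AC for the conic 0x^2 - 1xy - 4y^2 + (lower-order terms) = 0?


The discriminant of a conic Ax^2 + Bxy + Cy^2 + ... = 0 is B^2 - 4AC.
B^2 = (-1)^2 = 1
4AC = 4*0*(-4) = 0
Discriminant = 1 + 0 = 1

1


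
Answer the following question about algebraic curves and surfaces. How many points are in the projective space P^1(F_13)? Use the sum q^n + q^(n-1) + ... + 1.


P^1(F_13) has (q^(n+1) - 1)/(q - 1) points.
= 13^1 + 13^0
= 13 + 1
= 14

14


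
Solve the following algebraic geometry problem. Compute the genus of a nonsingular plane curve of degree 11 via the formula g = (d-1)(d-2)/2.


Using the genus formula for smooth plane curves:
g = (d-1)(d-2)/2
g = (11-1)(11-2)/2
g = 10*9/2
g = 90/2 = 45

45


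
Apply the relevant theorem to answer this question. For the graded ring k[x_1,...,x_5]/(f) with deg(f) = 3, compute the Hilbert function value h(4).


For R = k[x_1,...,x_n]/(f) with f homogeneous of degree e:
The Hilbert series is (1 - t^e)/(1 - t)^n.
So h(d) = C(d+n-1, n-1) - C(d-e+n-1, n-1) for d >= e.
With n=5, e=3, d=4:
C(4+5-1, 5-1) = C(8, 4) = 70
C(4-3+5-1, 5-1) = C(5, 4) = 5
h(4) = 70 - 5 = 65

65


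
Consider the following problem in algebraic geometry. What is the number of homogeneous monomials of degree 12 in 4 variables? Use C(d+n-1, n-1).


The number of degree-12 monomials in 4 variables is C(d+n-1, n-1).
= C(12+4-1, 4-1) = C(15, 3)
= 455

455


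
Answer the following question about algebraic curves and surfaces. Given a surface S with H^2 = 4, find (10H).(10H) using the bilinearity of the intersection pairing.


Using bilinearity of the intersection pairing on a surface S:
(aH).(bH) = ab * (H.H)
We have H^2 = 4.
D.E = (10H).(10H) = 10*10*4
= 100*4
= 400

400


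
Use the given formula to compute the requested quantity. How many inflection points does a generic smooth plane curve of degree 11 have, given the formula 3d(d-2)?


For a general smooth plane curve C of degree d, the inflection points are
the intersection of C with its Hessian curve, which has degree 3(d-2).
By Bezout, the total intersection number is d * 3(d-2) = 11 * 27 = 297.
For a general curve every flex is ordinary, so each contributes
multiplicity 1 to C·Hess(C), and the number of distinct inflection
points is 3d(d-2).
Inflection points = 3*11*(11-2) = 3*11*9 = 297

297


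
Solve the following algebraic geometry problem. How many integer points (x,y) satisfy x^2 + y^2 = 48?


Systematically check integer values of x where x^2 <= 48.
For each valid x, check if 48 - x^2 is a perfect square.
Total integer solutions found: 0

0


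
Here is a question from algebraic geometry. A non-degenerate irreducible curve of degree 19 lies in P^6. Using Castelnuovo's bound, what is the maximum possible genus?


Castelnuovo's bound: write d - 1 = m(r-1) + epsilon with 0 <= epsilon < r-1.
d - 1 = 19 - 1 = 18
r - 1 = 6 - 1 = 5
18 = 3*5 + 3, so m = 3, epsilon = 3
pi(d, r) = m(m-1)(r-1)/2 + m*epsilon
= 3*2*5/2 + 3*3
= 30/2 + 9
= 15 + 9 = 24

24


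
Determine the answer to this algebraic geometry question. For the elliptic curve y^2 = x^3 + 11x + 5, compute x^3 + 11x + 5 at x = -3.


Compute x^3 + 11x + 5 at x = -3:
x^3 = (-3)^3 = -27
11*x = 11*(-3) = -33
Sum: -27 - 33 + 5 = -55

-55


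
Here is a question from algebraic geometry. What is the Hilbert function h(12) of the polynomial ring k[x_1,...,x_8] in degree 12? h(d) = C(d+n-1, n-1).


The Hilbert function for the polynomial ring in 8 variables is:
h(d) = C(d+n-1, n-1)
h(12) = C(12+8-1, 8-1) = C(19, 7)
= 19! / (7! * 12!)
= 50388

50388


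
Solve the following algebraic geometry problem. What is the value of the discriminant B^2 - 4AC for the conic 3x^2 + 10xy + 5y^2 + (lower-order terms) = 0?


The discriminant of a conic Ax^2 + Bxy + Cy^2 + ... = 0 is B^2 - 4AC.
B^2 = 10^2 = 100
4AC = 4*3*5 = 60
Discriminant = 100 - 60 = 40

40


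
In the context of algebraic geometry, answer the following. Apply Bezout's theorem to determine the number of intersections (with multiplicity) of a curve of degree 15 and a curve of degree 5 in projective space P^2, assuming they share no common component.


Bezout's theorem states the intersection count equals the product of degrees.
Intersection count = 15 * 5 = 75

75


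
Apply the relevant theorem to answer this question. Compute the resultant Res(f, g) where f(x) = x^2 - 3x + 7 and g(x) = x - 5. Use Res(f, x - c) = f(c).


For Res(f, x - c), we evaluate f at x = c.
f(5) = 5^2 - 3*5 + 7
= 25 - 15 + 7
= 10 + 7 = 17
Res(f, g) = 17

17


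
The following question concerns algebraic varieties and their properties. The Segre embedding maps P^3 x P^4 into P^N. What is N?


The Segre embedding maps P^m x P^n into P^N via
all products of coordinates from each factor.
N = (m+1)(n+1) - 1
N = (3+1)(4+1) - 1
N = 4*5 - 1
N = 20 - 1 = 19

19


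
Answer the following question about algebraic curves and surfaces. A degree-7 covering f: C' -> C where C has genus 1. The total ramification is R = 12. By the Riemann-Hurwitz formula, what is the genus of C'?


Riemann-Hurwitz formula: 2g' - 2 = d(2g - 2) + R
Given: d = 7, g = 1, R = 12
2g' - 2 = 7*(2*1 - 2) + 12
2g' - 2 = 7*0 + 12
2g' - 2 = 0 + 12 = 12
2g' = 14
g' = 7

7


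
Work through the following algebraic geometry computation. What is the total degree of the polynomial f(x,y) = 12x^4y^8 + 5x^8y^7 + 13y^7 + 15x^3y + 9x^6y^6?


Examine each term for its total degree (sum of exponents).
  Term '12x^4y^8' has total degree 4+8 = 12.
  Term '5x^8y^7' has total degree 8+7 = 15.
  Term '13y^7' has total degree 0+7 = 7.
  Term '15x^3y' has total degree 3+1 = 4.
  Term '9x^6y^6' has total degree 6+6 = 12.
The maximum total degree among all terms is 15.

15


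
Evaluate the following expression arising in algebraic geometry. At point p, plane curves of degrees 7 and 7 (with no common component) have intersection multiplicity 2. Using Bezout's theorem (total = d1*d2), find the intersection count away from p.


By Bezout's theorem, the total intersection number is d1 * d2.
Total = 7 * 7 = 49
Intersection multiplicity at p = 2
Remaining intersections = 49 - 2 = 47

47


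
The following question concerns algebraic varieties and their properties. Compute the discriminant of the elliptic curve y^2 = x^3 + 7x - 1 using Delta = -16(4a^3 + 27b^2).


Compute each component:
4a^3 = 4*7^3 = 4*343 = 1372
27b^2 = 27*(-1)^2 = 27*1 = 27
4a^3 + 27b^2 = 1372 + 27 = 1399
Delta = -16*1399 = -22384

-22384


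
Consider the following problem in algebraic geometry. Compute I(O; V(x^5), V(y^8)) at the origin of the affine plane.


The intersection multiplicity of V(x^a) and V(y^b) at the origin is:
I(O; V(x^5), V(y^8)) = dim_k(k[x,y]/(x^5, y^8))
A basis for k[x,y]/(x^5, y^8) is the set of monomials x^i * y^j
where 0 <= i < 5 and 0 <= j < 8.
The number of such monomials is 5 * 8 = 40

40


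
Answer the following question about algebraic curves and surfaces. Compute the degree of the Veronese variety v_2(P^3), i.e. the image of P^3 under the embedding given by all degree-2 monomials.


The Veronese variety v_2(P^3) has degree d^r.
d^r = 2^3 = 8

8


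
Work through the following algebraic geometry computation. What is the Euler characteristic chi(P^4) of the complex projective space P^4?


The complex projective space P^4 has one cell in each even real dimension 0, 2, ..., 8.
The cohomology groups are H^{2k}(P^4) = Z for k = 0,...,4, and 0 otherwise.
Euler characteristic = sum of Betti numbers = 1 per even-dimensional cohomology group.
chi(P^4) = 4 + 1 = 5

5


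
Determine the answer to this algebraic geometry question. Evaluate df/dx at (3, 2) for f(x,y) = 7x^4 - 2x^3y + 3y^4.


df/dx = 4*7*x^3 + 3*(-2)*x^2*y
At (3,2): 4*7*3^3 + 3*(-2)*3^2*2
= 756 - 108
= 648

648


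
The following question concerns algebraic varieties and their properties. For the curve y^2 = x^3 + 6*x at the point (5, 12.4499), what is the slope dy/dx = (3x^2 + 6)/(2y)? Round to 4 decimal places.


Using implicit differentiation of y^2 = x^3 + 6*x:
2y * dy/dx = 3x^2 + 6
dy/dx = (3x^2 + 6)/(2y)
Numerator: 3*5^2 + 6 = 81
Denominator: 2*12.4499 = 24.8998
dy/dx = 81/24.8998 = 3.2530

3.2530


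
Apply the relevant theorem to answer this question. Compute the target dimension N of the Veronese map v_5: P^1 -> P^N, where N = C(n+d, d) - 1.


The Veronese embedding v_d: P^n -> P^N maps each point to all
degree-d monomials in n+1 homogeneous coordinates.
N = C(n+d, d) - 1
N = C(1+5, 5) - 1
N = C(6, 5) - 1
C(6, 5) = 6
N = 6 - 1 = 5

5


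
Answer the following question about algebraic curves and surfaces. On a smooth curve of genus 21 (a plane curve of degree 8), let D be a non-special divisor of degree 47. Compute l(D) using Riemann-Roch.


First, compute the genus of a smooth plane curve of degree 8:
g = (d-1)(d-2)/2 = (8-1)(8-2)/2 = 21
For a non-special divisor D (i.e., h^1(D) = 0), Riemann-Roch gives:
l(D) = deg(D) - g + 1
Since deg(D) = 47 >= 2g - 1 = 41, D is non-special.
l(D) = 47 - 21 + 1 = 27

27


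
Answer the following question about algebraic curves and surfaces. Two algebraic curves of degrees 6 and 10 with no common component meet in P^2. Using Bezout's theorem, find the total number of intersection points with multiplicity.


Bezout's theorem states the intersection count equals the product of degrees.
Intersection count = 6 * 10 = 60

60


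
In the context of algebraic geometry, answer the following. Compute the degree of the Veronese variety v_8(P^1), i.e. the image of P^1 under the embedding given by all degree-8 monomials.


The Veronese variety v_8(P^1) has degree d^r.
d^r = 8^1 = 8

8


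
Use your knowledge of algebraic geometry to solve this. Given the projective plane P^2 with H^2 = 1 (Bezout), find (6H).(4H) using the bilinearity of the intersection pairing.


Using bilinearity of the intersection pairing on the projective plane P^2:
(aH).(bH) = ab * (H.H)
We have H^2 = 1 (Bezout).
D.E = (6H).(4H) = 6*4*1
= 24*1
= 24

24


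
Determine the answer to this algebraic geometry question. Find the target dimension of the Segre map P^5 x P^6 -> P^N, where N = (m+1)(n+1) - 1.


The Segre embedding maps P^m x P^n into P^N via
all products of coordinates from each factor.
N = (m+1)(n+1) - 1
N = (5+1)(6+1) - 1
N = 6*7 - 1
N = 42 - 1 = 41

41


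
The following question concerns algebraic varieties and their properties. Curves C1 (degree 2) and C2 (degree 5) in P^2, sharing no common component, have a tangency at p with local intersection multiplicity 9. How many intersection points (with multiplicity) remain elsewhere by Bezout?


By Bezout's theorem, the total intersection number is d1 * d2.
Total = 2 * 5 = 10
Intersection multiplicity at p = 9
Remaining intersections = 10 - 9 = 1

1


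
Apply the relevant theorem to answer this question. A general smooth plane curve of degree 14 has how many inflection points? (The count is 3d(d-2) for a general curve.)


For a general smooth plane curve C of degree d, the inflection points are
the intersection of C with its Hessian curve, which has degree 3(d-2).
By Bezout, the total intersection number is d * 3(d-2) = 14 * 36 = 504.
For a general curve every flex is ordinary, so each contributes
multiplicity 1 to C·Hess(C), and the number of distinct inflection
points is 3d(d-2).
Inflection points = 3*14*(14-2) = 3*14*12 = 504

504


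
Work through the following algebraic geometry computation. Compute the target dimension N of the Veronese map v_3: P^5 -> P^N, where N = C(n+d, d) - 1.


The Veronese embedding v_d: P^n -> P^N maps each point to all
degree-d monomials in n+1 homogeneous coordinates.
N = C(n+d, d) - 1
N = C(5+3, 3) - 1
N = C(8, 3) - 1
C(8, 3) = 56
N = 56 - 1 = 55

55


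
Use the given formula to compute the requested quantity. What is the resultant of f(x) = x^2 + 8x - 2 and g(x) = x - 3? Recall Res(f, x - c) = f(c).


For Res(f, x - c), we evaluate f at x = c.
f(3) = 3^2 + 8*3 - 2
= 9 + 24 - 2
= 33 - 2 = 31
Res(f, g) = 31

31


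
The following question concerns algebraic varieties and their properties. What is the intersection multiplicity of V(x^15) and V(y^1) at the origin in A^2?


The intersection multiplicity of V(x^a) and V(y^b) at the origin is:
I(O; V(x^15), V(y^1)) = dim_k(k[x,y]/(x^15, y^1))
A basis for k[x,y]/(x^15, y^1) is the set of monomials x^i * y^j
where 0 <= i < 15 and 0 <= j < 1.
The number of such monomials is 15 * 1 = 15

15


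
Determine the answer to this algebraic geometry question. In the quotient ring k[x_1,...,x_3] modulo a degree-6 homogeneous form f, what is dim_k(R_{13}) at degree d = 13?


For R = k[x_1,...,x_n]/(f) with f homogeneous of degree e:
The Hilbert series is (1 - t^e)/(1 - t)^n.
So h(d) = C(d+n-1, n-1) - C(d-e+n-1, n-1) for d >= e.
With n=3, e=6, d=13:
C(13+3-1, 3-1) = C(15, 2) = 105
C(13-6+3-1, 3-1) = C(9, 2) = 36
h(13) = 105 - 36 = 69

69


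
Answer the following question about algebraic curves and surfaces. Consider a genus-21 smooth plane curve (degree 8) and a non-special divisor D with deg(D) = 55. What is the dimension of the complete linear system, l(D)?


First, compute the genus of a smooth plane curve of degree 8:
g = (d-1)(d-2)/2 = (8-1)(8-2)/2 = 21
For a non-special divisor D (i.e., h^1(D) = 0), Riemann-Roch gives:
l(D) = deg(D) - g + 1
Since deg(D) = 55 >= 2g - 1 = 41, D is non-special.
l(D) = 55 - 21 + 1 = 35

35
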